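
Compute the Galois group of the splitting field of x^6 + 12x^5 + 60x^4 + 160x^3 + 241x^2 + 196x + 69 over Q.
The polynomial f is an irreducible sextic over Q, so G = Gal(f/Q) is one of the 16 transitive subgroups 6T1, ..., 6T16 of S_6. The discriminant of f is -61504, which is not a perfect square, so G is not contained in A_6. The transitive groups of degree 6 not contained in A_6 are: C_6 (6T1, order 6), S_3 (6T2, order 6), D_6 (6T3, order 12), C_3 x S_3 (6T5, order 18), A_4 x C_2 (6T6, order 24), S_4 (6T8, order 24), S_3 x S_3 (6T9, order 36), S_4 x C_2 (6T11, order 48), (S_3 x S_3) : C_2 (6T13, order 72), PGL(2,5) (6T14, order 120), S_6 (6T16, order 720). By Dedekind's theorem, for a prime p not dividing disc(f) the degrees of the irreducible factors of f mod p form the cycle type of an element of G. Factoring f modulo the 17 such primes p <= 67 (skipping 2, 31, which divide the discriminant), each new pattern first appears at: mod 3: f = (x)(x + 1)(x^4 + 2x^3 + x^2 + 1), pattern 4+1+1; mod 5: f = (x^3 + 3x^2 + 2x + 2)(x^3 + 4x^2 + x + 2), pattern 3+3; mod 7: f = (x^6 + 5x^5 + 4x^4 + 6x^3 + 3x^2 + 6), pattern 6; mod 11: f = (x^2 + 3x + 9)(x^2 + 4x + 2)(x^2 + 5x + 2), pattern 2+2+2; mod 13: f = (x^2 + 4x + 10)(x^4 + 8x^3 + 5x^2 + 8x + 3), pattern 4+2; mod 37: f = (x + 7)(x + 34)(x^2 + 13x + 1)(x^2 + 32x + 2), pattern 2+2+1+1; mod 47: f = (x + 7)(x + 11)(x + 40)(x + 44)(x^2 + 4x + 16), pattern 2+1+1+1+1. No other pattern occurs in this range, so the set of observed cycle types is {4+1+1, 3+3, 6, 2+2+2, 4+2, 2+2+1+1, 2+1+1+1+1}. The candidates containing elements of all these cycle types are S_4 x C_2 (6T11) of order 48, S_6 (6T16) of order 720; the others are excluded. The observed types are precisely the cycle types that occur in S_4 x C_2 (6T11) (apart from the identity). Each of the other remaining candidates has further cycle types, and by the Chebotarev density theorem the matching factorization patterns would occur for a proportion of primes equal to their share of the group: S_6 (6T16) additionally contains elements of type 5+1, 3+2+1, 3+1+1+1 (304 of its 720 elements, about 42% of primes). None of the 17 primes tested shows any such pattern (for each of these groups the chance of that is below 10^-4), which rules them out. Hence G = S_4 x C_2 (6T11), of order 48.

S_4 x C_2 (order 48)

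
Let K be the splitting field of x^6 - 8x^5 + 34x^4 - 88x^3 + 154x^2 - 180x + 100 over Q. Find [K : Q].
72

The degree of the splitting field over Q equals the order of the Galois group, so first determine the group. The polynomial f is an irreducible sextic over Q, so G = Gal(f/Q) is one of the 16 transitive subgroups 6T1, ..., 6T16 of S_6. The discriminant of f is -54718156800, which is not a perfect square, so G is not contained in A_6. The transitive groups of degree 6 not contained in A_6 are: C_6 (6T1, order 6), S_3 (6T2, order 6), D_6 (6T3, order 12), C_3 x S_3 (6T5, order 18), A_4 x C_2 (6T6, order 24), S_4 (6T8, order 24), S_3 x S_3 (6T9, order 36), S_4 x C_2 (6T11, order 48), (S_3 x S_3) : C_2 (6T13, order 72), PGL(2,5) (6T14, order 120), S_6 (6T16, order 720). By Dedekind's theorem, for a prime p not dividing disc(f) the degrees of the irreducible factors of f mod p form the cycle type of an element of G. Factoring f modulo the 27 such primes p <= 113 (skipping 2, 3, 5, which divide the discriminant), each new pattern first appears at: mod 7: f = (x^2 + 6x + 4)(x^4 + 2x^2 + 5x + 4), pattern 4+2; mod 13: f = (x + 12)(x^2 + 10x + 4)(x^3 + 9x^2 + 11x + 1), pattern 3+2+1; mod 17: f = (x^3 + 13x^2 + 4x + 2)(x^3 + 13x^2 + 14x + 16), pattern 3+3; mod 19: f = (x^2 + 7x + 9)(x^2 + 8x + 1)(x^2 + 15x + 9), pattern 2+2+2; mod 31: f = (x^6 + 23x^5 + 3x^4 + 5x^3 + 30x^2 + 6x + 7), pattern 6; mod 37: f = (x + 22)(x + 23)(x^2 + 10x + 19)(x^2 + 11x + 8), pattern 2+2+1+1; mod 41: f = (x + 13)(x + 28)(x + 37)(x^3 + 37x^2 + 23x + 5), pattern 3+1+1+1; mod 113: f = (x + 1)(x + 30)(x + 51)(x + 57)(x^2 + 79x + 57), pattern 2+1+1+1+1. No other pattern occurs in this range, so the set of observed cycle types is {4+2, 3+2+1, 3+3, 2+2+2, 6, 2+2+1+1, 3+1+1+1, 2+1+1+1+1}. The candidates containing elements of all these cycle types are (S_3 x S_3) : C_2 (6T13) of order 72, S_6 (6T16) of order 720; the others are excluded. The observed types are precisely the cycle types that occur in (S_3 x S_3) : C_2 (6T13) (apart from the identity). Each of the other remaining candidates has further cycle types, and by the Chebotarev density theorem the matching factorization patterns would occur for a proportion of primes equal to their share of the group: S_6 (6T16) additionally contains elements of type 5+1, 4+1+1 (234 of its 720 elements, about 32% of primes). None of the 27 primes tested shows any such pattern (for each of these groups the chance of that is below 10^-4), which rules them out. Hence G = (S_3 x S_3) : C_2 (6T13), of order 72. The Galois group (S_3 x S_3) : C_2 (6T13) has order 72, so the splitting field has degree 72 over Q.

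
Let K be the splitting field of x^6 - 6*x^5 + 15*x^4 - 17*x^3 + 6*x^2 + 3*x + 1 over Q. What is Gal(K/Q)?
The polynomial f is an irreducible sextic over Q, so G = Gal(f/Q) is one of the 16 transitive subgroups 6T1, ..., 6T16 of S_6. The discriminant of f is -177147, which is not a perfect square, so G is not contained in A_6. The transitive groups of degree 6 not contained in A_6 are: C_6 (6T1, order 6), S_3 (6T2, order 6), D_6 (6T3, order 12), C_3 x S_3 (6T5, order 18), A_4 x C_2 (6T6, order 24), S_4 (6T8, order 24), S_3 x S_3 (6T9, order 36), S_4 x C_2 (6T11, order 48), (S_3 x S_3) : C_2 (6T13, order 72), PGL(2,5) (6T14, order 120), S_6 (6T16, order 720). By Dedekind's theorem, for a prime p not dividing disc(f) the degrees of the irreducible factors of f mod p form the cycle type of an element of G. Factoring f modulo the 33 such primes p <= 139 (skipping 3, which divides the discriminant), each new pattern first appears at: mod 2: f = (x^6 + x^4 + x^3 + x + 1), pattern 6; mod 7: f = (x + 2)(x + 4)(x + 5)(x^3 + 4x^2 + 3x + 3), pattern 3+1+1+1; mod 17: f = (x^2 + 3x + 3)(x^2 + 11x + 12)(x^2 + 14x + 9), pattern 2+2+2; mod 19: f = (x^3 + 16x^2 + 3x + 8)(x^3 + 16x^2 + 3x + 12), pattern 3+3; mod 73: f = (x + 41)(x + 42)(x + 43)(x + 50)(x + 51)(x + 59), pattern 1+1+1+1+1+1. No other pattern occurs in this range, so the set of observed cycle types is {6, 3+1+1+1, 2+2+2, 3+3, 1+1+1+1+1+1}. The candidates containing elements of all these cycle types are C_3 x S_3 (6T5) of order 18, S_3 x S_3 (6T9) of order 36, (S_3 x S_3) : C_2 (6T13) of order 72, S_6 (6T16) of order 720; the others are excluded. The observed types are precisely the cycle types that occur in C_3 x S_3 (6T5). Each of the other remaining candidates has further cycle types, and by the Chebotarev density theorem the matching factorization patterns would occur for a proportion of primes equal to their share of the group: S_3 x S_3 (6T9) additionally contains elements of type 2+2+1+1 (9 of its 36 elements, about 25% of primes); (S_3 x S_3) : C_2 (6T13) additionally contains elements of type 4+2, 3+2+1, 2+2+1+1, 2+1+1+1+1 (45 of its 72 elements, about 62% of primes); S_6 (6T16) additionally contains elements of type 5+1, 4+2, 4+1+1, 3+2+1, 2+2+1+1, 2+1+1+1+1 (504 of its 720 elements, about 70% of primes). None of the 33 primes tested shows any such pattern (for each of these groups the chance of that is below 10^-4), which rules them out. Hence G = C_3 x S_3 (6T5), of order 18.

C_3 x S_3, the group 6T5 of order 18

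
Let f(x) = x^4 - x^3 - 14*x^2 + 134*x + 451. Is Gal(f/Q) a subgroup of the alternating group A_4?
No

The polynomial is irreducible of degree 4 over Q. Its discriminant is 180300125, which is not a perfect square. A Galois group lies in the alternating group exactly when the discriminant is a square in Q, so the Galois group (C_4) is not contained in A_4.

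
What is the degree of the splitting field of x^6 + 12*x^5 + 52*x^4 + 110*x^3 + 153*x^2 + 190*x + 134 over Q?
48

The degree of the splitting field over Q equals the order of the Galois group, so first determine the group. The polynomial f is an irreducible sextic over Q, so G = Gal(f/Q) is one of the 16 transitive subgroups 6T1, ..., 6T16 of S_6. The discriminant of f is -45161350144, which is not a perfect square, so G is not contained in A_6. The transitive groups of degree 6 not contained in A_6 are: C_6 (6T1, order 6), S_3 (6T2, order 6), D_6 (6T3, order 12), C_3 x S_3 (6T5, order 18), A_4 x C_2 (6T6, order 24), S_4 (6T8, order 24), S_3 x S_3 (6T9, order 36), S_4 x C_2 (6T11, order 48), (S_3 x S_3) : C_2 (6T13, order 72), PGL(2,5) (6T14, order 120), S_6 (6T16, order 720). By Dedekind's theorem, for a prime p not dividing disc(f) the degrees of the irreducible factors of f mod p form the cycle type of an element of G. Factoring f modulo the 66 such primes p <= 347 (skipping 2, 29, 229, which divide the discriminant), each new pattern first appears at: mod 3: f = (x^6 + x^4 + 2x^3 + x + 2), pattern 6; mod 5: f = (x^3 + 3x^2 + x + 2)(x^3 + 4x^2 + 4x + 2), pattern 3+3; mod 7: f = (x + 1)(x + 4)(x^4 + 6x^2 + 3x + 2), pattern 4+1+1; mod 13: f = (x^2 + 7x + 1)(x^4 + 5x^3 + 3x^2 + 6x + 4), pattern 4+2; mod 23: f = (x^2 + 3x + 20)(x^2 + 11x + 17)(x^2 + 21x + 10), pattern 2+2+2; mod 37: f = (x + 14)(x + 22)(x^2 + 20x + 18)(x^2 + 30x + 27), pattern 2+2+1+1; mod 193: f = (x + 32)(x + 44)(x + 52)(x + 54)(x + 59)(x + 157), pattern 1+1+1+1+1+1; mod 347: f = (x + 8)(x + 14)(x + 52)(x + 97)(x^2 + 188x + 69), pattern 2+1+1+1+1. No other pattern occurs in this range, so the set of observed cycle types is {6, 3+3, 4+1+1, 4+2, 2+2+2, 2+2+1+1, 1+1+1+1+1+1, 2+1+1+1+1}. The candidates containing elements of all these cycle types are S_4 x C_2 (6T11) of order 48, S_6 (6T16) of order 720; the others are excluded. The observed types are precisely the cycle types that occur in S_4 x C_2 (6T11). Each of the other remaining candidates has further cycle types, and by the Chebotarev density theorem the matching factorization patterns would occur for a proportion of primes equal to their share of the group: S_6 (6T16) additionally contains elements of type 5+1, 3+2+1, 3+1+1+1 (304 of its 720 elements, about 42% of primes). None of the 66 primes tested shows any such pattern (for each of these groups the chance of that is below 10^-4), which rules them out. Hence G = S_4 x C_2 (6T11), of order 48. The Galois group S_4 x C_2 (6T11) has order 48, so the splitting field has degree 48 over Q.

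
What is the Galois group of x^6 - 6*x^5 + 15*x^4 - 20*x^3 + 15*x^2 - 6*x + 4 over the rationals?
The polynomial f is an irreducible sextic over Q, so G = Gal(f/Q) is one of the 16 transitive subgroups 6T1, ..., 6T16 of S_6. The discriminant of f is -11337408, which is not a perfect square, so G is not contained in A_6. The transitive groups of degree 6 not contained in A_6 are: C_6 (6T1, order 6), S_3 (6T2, order 6), D_6 (6T3, order 12), C_3 x S_3 (6T5, order 18), A_4 x C_2 (6T6, order 24), S_4 (6T8, order 24), S_3 x S_3 (6T9, order 36), S_4 x C_2 (6T11, order 48), (S_3 x S_3) : C_2 (6T13, order 72), PGL(2,5) (6T14, order 120), S_6 (6T16, order 720). By Dedekind's theorem, for a prime p not dividing disc(f) the degrees of the irreducible factors of f mod p form the cycle type of an element of G. Factoring f modulo the 23 such primes p <= 97 (skipping 2, 3, which divide the discriminant), each new pattern first appears at: mod 5: f = (x^2 + 2x + 4)(x^2 + 3x + 3)(x^2 + 4x + 2), pattern 2+2+2; mod 7: f = (x^3 + 4x^2 + 3x + 1)(x^3 + 4x^2 + 3x + 4), pattern 3+3; mod 61: f = (x + 2)(x + 18)(x + 21)(x + 38)(x + 41)(x + 57), pattern 1+1+1+1+1+1. No other pattern occurs in this range, so the set of observed cycle types is {2+2+2, 3+3, 1+1+1+1+1+1}. The candidates containing elements of all these cycle types are C_6 (6T1) of order 6, S_3 (6T2) of order 6, D_6 (6T3) of order 12, C_3 x S_3 (6T5) of order 18, A_4 x C_2 (6T6) of order 24, S_4 (6T8) of order 24, S_3 x S_3 (6T9) of order 36, S_4 x C_2 (6T11) of order 48, (S_3 x S_3) : C_2 (6T13) of order 72, PGL(2,5) (6T14) of order 120, S_6 (6T16) of order 720; the others are excluded. The observed types are precisely the cycle types that occur in S_3 (6T2). Each of the other remaining candidates has further cycle types, and by the Chebotarev density theorem the matching factorization patterns would occur for a proportion of primes equal to their share of the group: C_6 (6T1) additionally contains elements of type 6 (2 of its 6 elements, about 33% of primes); D_6 (6T3) additionally contains elements of type 6, 2+2+1+1 (5 of its 12 elements, about 42% of primes); C_3 x S_3 (6T5) additionally contains elements of type 6, 3+1+1+1 (10 of its 18 elements, about 56% of primes); A_4 x C_2 (6T6) additionally contains elements of type 6, 2+2+1+1, 2+1+1+1+1 (14 of its 24 elements, about 58% of primes); S_4 (6T8) additionally contains elements of type 4+1+1, 2+2+1+1 (9 of its 24 elements, about 38% of primes); S_3 x S_3 (6T9) additionally contains elements of type 6, 3+1+1+1, 2+2+1+1 (25 of its 36 elements, about 69% of primes); S_4 x C_2 (6T11) additionally contains elements of type 6, 4+2, 4+1+1, 2+2+1+1, 2+1+1+1+1 (32 of its 48 elements, about 67% of primes); (S_3 x S_3) : C_2 (6T13) additionally contains elements of type 6, 4+2, 3+2+1, 3+1+1+1, 2+2+1+1, 2+1+1+1+1 (61 of its 72 elements, about 85% of primes); PGL(2,5) (6T14) additionally contains elements of type 6, 5+1, 4+1+1, 2+2+1+1 (89 of its 120 elements, about 74% of primes); S_6 (6T16) additionally contains elements of type 6, 5+1, 4+2, 4+1+1, 3+2+1, 3+1+1+1, 2+2+1+1, 2+1+1+1+1 (664 of its 720 elements, about 92% of primes). None of the 23 primes tested shows any such pattern (for each of these groups the chance of that is below 10^-4), which rules them out. Hence G = S_3 (6T2), of order 6.

S_3 (also written S3)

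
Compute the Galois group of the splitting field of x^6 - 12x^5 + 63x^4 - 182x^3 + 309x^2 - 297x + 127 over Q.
The polynomial f is an irreducible sextic over Q, so G = Gal(f/Q) is one of the 16 transitive subgroups 6T1, ..., 6T16 of S_6. The discriminant of f is -129140163, which is not a perfect square, so G is not contained in A_6. The transitive groups of degree 6 not contained in A_6 are: C_6 (6T1, order 6), S_3 (6T2, order 6), D_6 (6T3, order 12), C_3 x S_3 (6T5, order 18), A_4 x C_2 (6T6, order 24), S_4 (6T8, order 24), S_3 x S_3 (6T9, order 36), S_4 x C_2 (6T11, order 48), (S_3 x S_3) : C_2 (6T13, order 72), PGL(2,5) (6T14, order 120), S_6 (6T16, order 720). By Dedekind's theorem, for a prime p not dividing disc(f) the degrees of the irreducible factors of f mod p form the cycle type of an element of G. Factoring f modulo the 37 such primes p <= 163 (skipping 3, which divides the discriminant), each new pattern first appears at: mod 2: f = (x^6 + x^4 + x^2 + x + 1), pattern 6; mod 7: f = (x^3 + x^2 + 3)(x^3 + x^2 + 6x + 5), pattern 3+3; mod 17: f = (x^2 + 3x + 5)(x^2 + 9x + 11)(x^2 + 10x + 2), pattern 2+2+2; mod 19: f = (x + 3)(x + 6)(x + 11)(x + 13)(x + 15)(x + 16), pattern 1+1+1+1+1+1. No other pattern occurs in this range, so the set of observed cycle types is {6, 3+3, 2+2+2, 1+1+1+1+1+1}. The candidates containing elements of all these cycle types are C_6 (6T1) of order 6, D_6 (6T3) of order 12, C_3 x S_3 (6T5) of order 18, A_4 x C_2 (6T6) of order 24, S_3 x S_3 (6T9) of order 36, S_4 x C_2 (6T11) of order 48, (S_3 x S_3) : C_2 (6T13) of order 72, PGL(2,5) (6T14) of order 120, S_6 (6T16) of order 720; the others are excluded. The observed types are precisely the cycle types that occur in C_6 (6T1). Each of the other remaining candidates has further cycle types, and by the Chebotarev density theorem the matching factorization patterns would occur for a proportion of primes equal to their share of the group: D_6 (6T3) additionally contains elements of type 2+2+1+1 (3 of its 12 elements, about 25% of primes); C_3 x S_3 (6T5) additionally contains elements of type 3+1+1+1 (4 of its 18 elements, about 22% of primes); A_4 x C_2 (6T6) additionally contains elements of type 2+2+1+1, 2+1+1+1+1 (6 of its 24 elements, about 25% of primes); S_3 x S_3 (6T9) additionally contains elements of type 3+1+1+1, 2+2+1+1 (13 of its 36 elements, about 36% of primes); S_4 x C_2 (6T11) additionally contains elements of type 4+2, 4+1+1, 2+2+1+1, 2+1+1+1+1 (24 of its 48 elements, about 50% of primes); (S_3 x S_3) : C_2 (6T13) additionally contains elements of type 4+2, 3+2+1, 3+1+1+1, 2+2+1+1, 2+1+1+1+1 (49 of its 72 elements, about 68% of primes); PGL(2,5) (6T14) additionally contains elements of type 5+1, 4+1+1, 2+2+1+1 (69 of its 120 elements, about 58% of primes); S_6 (6T16) additionally contains elements of type 5+1, 4+2, 4+1+1, 3+2+1, 3+1+1+1, 2+2+1+1, 2+1+1+1+1 (544 of its 720 elements, about 76% of primes). None of the 37 primes tested shows any such pattern (for each of these groups the chance of that is below 10^-4), which rules them out. Hence G = C_6 (6T1), of order 6.

C_6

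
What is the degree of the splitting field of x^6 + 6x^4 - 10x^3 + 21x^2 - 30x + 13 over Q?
120

The degree of the splitting field over Q equals the order of the Galois group, so first determine the group. The polynomial f is an irreducible sextic over Q, so G = Gal(f/Q) is one of the 16 transitive subgroups 6T1, ..., 6T16 of S_6. The discriminant of f is -1024192512, which is not a perfect square, so G is not contained in A_6. The transitive groups of degree 6 not contained in A_6 are: C_6 (6T1, order 6), S_3 (6T2, order 6), D_6 (6T3, order 12), C_3 x S_3 (6T5, order 18), A_4 x C_2 (6T6, order 24), S_4 (6T8, order 24), S_3 x S_3 (6T9, order 36), S_4 x C_2 (6T11, order 48), (S_3 x S_3) : C_2 (6T13, order 72), PGL(2,5) (6T14, order 120), S_6 (6T16, order 720). By Dedekind's theorem, for a prime p not dividing disc(f) the degrees of the irreducible factors of f mod p form the cycle type of an element of G. Factoring f modulo the 21 such primes p <= 89 (skipping 2, 3, 7, which divide the discriminant), each new pattern first appears at: mod 5: f = (x^6 + x^4 + x^2 + 3), pattern 6; mod 11: f = (x + 6)(x^5 + 5x^4 + 9x^3 + 2x^2 + 9x + 4), pattern 5+1; mod 13: f = (x)(x + 11)(x^4 + 2x^3 + 10x^2 + 10x + 2), pattern 4+1+1; mod 23: f = (x + 13)(x + 19)(x^2 + 3)(x^2 + 14x + 21), pattern 2+2+1+1; mod 43: f = (x^3 + 19x^2 + 39x + 23)(x^3 + 24x^2 + 27x + 23), pattern 3+3; mod 61: f = (x^2 + 3x + 18)(x^2 + 16x + 35)(x^2 + 42x + 22), pattern 2+2+2. No other pattern occurs in this range, so the set of observed cycle types is {6, 5+1, 4+1+1, 2+2+1+1, 3+3, 2+2+2}. The candidates containing elements of all these cycle types are PGL(2,5) (6T14) of order 120, S_6 (6T16) of order 720; the others are excluded. The observed types are precisely the cycle types that occur in PGL(2,5) (6T14) (apart from the identity). Each of the other remaining candidates has further cycle types, and by the Chebotarev density theorem the matching factorization patterns would occur for a proportion of primes equal to their share of the group: S_6 (6T16) additionally contains elements of type 4+2, 3+2+1, 3+1+1+1, 2+1+1+1+1 (265 of its 720 elements, about 37% of primes). None of the 21 primes tested shows any such pattern (for each of these groups the chance of that is below 10^-4), which rules them out. Hence G = PGL(2,5) (6T14), of order 120. The Galois group PGL(2,5) (6T14) has order 120, so the splitting field has degree 120 over Q.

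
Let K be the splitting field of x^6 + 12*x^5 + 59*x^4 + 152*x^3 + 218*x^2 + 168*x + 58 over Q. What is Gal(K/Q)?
The polynomial f is an irreducible sextic over Q, so G = Gal(f/Q) is one of the 16 transitive subgroups 6T1, ..., 6T16 of S_6. The discriminant of f is -5120000, which is not a perfect square, so G is not contained in A_6. The transitive groups of degree 6 not contained in A_6 are: C_6 (6T1, order 6), S_3 (6T2, order 6), D_6 (6T3, order 12), C_3 x S_3 (6T5, order 18), A_4 x C_2 (6T6, order 24), S_4 (6T8, order 24), S_3 x S_3 (6T9, order 36), S_4 x C_2 (6T11, order 48), (S_3 x S_3) : C_2 (6T13, order 72), PGL(2,5) (6T14, order 120), S_6 (6T16, order 720). By Dedekind's theorem, for a prime p not dividing disc(f) the degrees of the irreducible factors of f mod p form the cycle type of an element of G. Factoring f modulo the 22 such primes p <= 89 (skipping 2, 5, which divide the discriminant), each new pattern first appears at: mod 3: f = (x^3 + x^2 + x + 2)(x^3 + 2x^2 + 2x + 2), pattern 3+3; mod 7: f = (x^2 + 3x + 1)(x^2 + 4x + 6)(x^2 + 5x + 5), pattern 2+2+2; mod 13: f = (x + 6)(x + 11)(x^4 + 8x^3 + x + 6), pattern 4+1+1; mod 43: f = (x + 14)(x + 33)(x^2 + 4x + 8)(x^2 + 4x + 14), pattern 2+2+1+1. No other pattern occurs in this range, so the set of observed cycle types is {3+3, 2+2+2, 4+1+1, 2+2+1+1}. The candidates containing elements of all these cycle types are S_4 (6T8) of order 24, S_4 x C_2 (6T11) of order 48, PGL(2,5) (6T14) of order 120, S_6 (6T16) of order 720; the others are excluded. The observed types are precisely the cycle types that occur in S_4 (6T8) (apart from the identity). Each of the other remaining candidates has further cycle types, and by the Chebotarev density theorem the matching factorization patterns would occur for a proportion of primes equal to their share of the group: S_4 x C_2 (6T11) additionally contains elements of type 6, 4+2, 2+1+1+1+1 (17 of its 48 elements, about 35% of primes); PGL(2,5) (6T14) additionally contains elements of type 6, 5+1 (44 of its 120 elements, about 37% of primes); S_6 (6T16) additionally contains elements of type 6, 5+1, 4+2, 3+2+1, 3+1+1+1, 2+1+1+1+1 (529 of its 720 elements, about 73% of primes). None of the 22 primes tested shows any such pattern (for each of these groups the chance of that is below 10^-4), which rules them out. Hence G = S_4 (6T8), of order 24.

S_4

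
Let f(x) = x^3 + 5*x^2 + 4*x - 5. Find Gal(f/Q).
The polynomial is an irreducible cubic over Q and its discriminant is 169 = 13^2, a perfect square. For an irreducible cubic, a square discriminant forces the Galois group to be A_3, the cyclic group of order 3.

C_3 (order 3)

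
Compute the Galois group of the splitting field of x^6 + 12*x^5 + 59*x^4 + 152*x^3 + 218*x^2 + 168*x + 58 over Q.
The polynomial f is an irreducible sextic over Q, so G = Gal(f/Q) is one of the 16 transitive subgroups 6T1, ..., 6T16 of S_6. The discriminant of f is -5120000, which is not a perfect square, so G is not contained in A_6. The transitive groups of degree 6 not contained in A_6 are: C_6 (6T1, order 6), S_3 (6T2, order 6), D_6 (6T3, order 12), C_3 x S_3 (6T5, order 18), A_4 x C_2 (6T6, order 24), S_4 (6T8, order 24), S_3 x S_3 (6T9, order 36), S_4 x C_2 (6T11, order 48), (S_3 x S_3) : C_2 (6T13, order 72), PGL(2,5) (6T14, order 120), S_6 (6T16, order 720). By Dedekind's theorem, for a prime p not dividing disc(f) the degrees of the irreducible factors of f mod p form the cycle type of an element of G. Factoring f modulo the 22 such primes p <= 89 (skipping 2, 5, which divide the discriminant), each new pattern first appears at: mod 3: f = (x^3 + x^2 + x + 2)(x^3 + 2x^2 + 2x + 2), pattern 3+3; mod 7: f = (x^2 + 3x + 1)(x^2 + 4x + 6)(x^2 + 5x + 5), pattern 2+2+2; mod 13: f = (x + 6)(x + 11)(x^4 + 8x^3 + x + 6), pattern 4+1+1; mod 43: f = (x + 14)(x + 33)(x^2 + 4x + 8)(x^2 + 4x + 14), pattern 2+2+1+1. No other pattern occurs in this range, so the set of observed cycle types is {3+3, 2+2+2, 4+1+1, 2+2+1+1}. The candidates containing elements of all these cycle types are S_4 (6T8) of order 24, S_4 x C_2 (6T11) of order 48, PGL(2,5) (6T14) of order 120, S_6 (6T16) of order 720; the others are excluded. The observed types are precisely the cycle types that occur in S_4 (6T8) (apart from the identity). Each of the other remaining candidates has further cycle types, and by the Chebotarev density theorem the matching factorization patterns would occur for a proportion of primes equal to their share of the group: S_4 x C_2 (6T11) additionally contains elements of type 6, 4+2, 2+1+1+1+1 (17 of its 48 elements, about 35% of primes); PGL(2,5) (6T14) additionally contains elements of type 6, 5+1 (44 of its 120 elements, about 37% of primes); S_6 (6T16) additionally contains elements of type 6, 5+1, 4+2, 3+2+1, 3+1+1+1, 2+1+1+1+1 (529 of its 720 elements, about 73% of primes). None of the 22 primes tested shows any such pattern (for each of these groups the chance of that is below 10^-4), which rules them out. Hence G = S_4 (6T8), of order 24.

S_4, S_4(6c), the S_4-action on 6 points not in A_6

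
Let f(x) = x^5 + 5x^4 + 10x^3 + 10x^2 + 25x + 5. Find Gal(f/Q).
A_5, the alternating group on 5 letters

The polynomial f is an irreducible quintic over Q, so G = Gal(f/Q) is a transitive subgroup of S_5: one of C_5 (5T1, order 5), D_5 (5T2, order 10), F_20 (5T3, order 20), A_5 (5T4, order 60) or S_5 (5T5, order 120). The discriminant of f is 1024000000 = 32000^2, a perfect square, so G is contained in A_5. The transitive groups of degree 5 contained in A_5 are: C_5 (5T1, order 5), D_5 (5T2, order 10), A_5 (5T4, order 60). By Dedekind's theorem, for a prime p not dividing disc(f) the degrees of the irreducible factors of f mod p form the cycle type of an element of G. Factoring f modulo the 2 such primes p <= 7 (skipping 2, 5, which divide the discriminant), each new pattern first appears at: mod 3: f = (x^5 + 2x^4 + x^3 + x^2 + x + 2), pattern 5; mod 7: f = (x + 5)(x + 6)(x^3 + x^2 + 4x + 6), pattern 3+1+1. No other pattern occurs in this range, so the set of observed cycle types is {5, 3+1+1}. Among the candidates above, the only group containing elements of all these cycle types is A_5 (5T4) — each of C_5 (5T1), D_5 (5T2) lacks at least one of them. Hence G = A_5 (5T4), of order 60.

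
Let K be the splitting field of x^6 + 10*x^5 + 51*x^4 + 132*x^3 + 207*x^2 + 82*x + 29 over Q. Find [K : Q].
The degree of the splitting field over Q equals the order of the Galois group, so first determine the group. The polynomial f is an irreducible sextic over Q, so G = Gal(f/Q) is one of the 16 transitive subgroups 6T1, ..., 6T16 of S_6. The discriminant of f is -1154968245501952, which is not a perfect square, so G is not contained in A_6. The transitive groups of degree 6 not contained in A_6 are: C_6 (6T1, order 6), S_3 (6T2, order 6), D_6 (6T3, order 12), C_3 x S_3 (6T5, order 18), A_4 x C_2 (6T6, order 24), S_4 (6T8, order 24), S_3 x S_3 (6T9, order 36), S_4 x C_2 (6T11, order 48), (S_3 x S_3) : C_2 (6T13, order 72), PGL(2,5) (6T14, order 120), S_6 (6T16, order 720). By Dedekind's theorem, for a prime p not dividing disc(f) the degrees of the irreducible factors of f mod p form the cycle type of an element of G. Factoring f modulo the 37 such primes p <= 167 (skipping 2, 7, which divide the discriminant), each new pattern first appears at: mod 3: f = (x^6 + x^5 + x + 2), pattern 6; mod 11: f = (x^3 + 5x^2 + 6x + 5)(x^3 + 5x^2 + 9x + 8), pattern 3+3; mod 13: f = (x^2 + 5x + 1)(x^2 + 7x + 7)(x^2 + 11x + 6), pattern 2+2+2; mod 29: f = (x)(x + 10)(x + 13)(x + 21)(x + 26)(x + 27), pattern 1+1+1+1+1+1. No other pattern occurs in this range, so the set of observed cycle types is {6, 3+3, 2+2+2, 1+1+1+1+1+1}. The candidates containing elements of all these cycle types are C_6 (6T1) of order 6, D_6 (6T3) of order 12, C_3 x S_3 (6T5) of order 18, A_4 x C_2 (6T6) of order 24, S_3 x S_3 (6T9) of order 36, S_4 x C_2 (6T11) of order 48, (S_3 x S_3) : C_2 (6T13) of order 72, PGL(2,5) (6T14) of order 120, S_6 (6T16) of order 720; the others are excluded. The observed types are precisely the cycle types that occur in C_6 (6T1). Each of the other remaining candidates has further cycle types, and by the Chebotarev density theorem the matching factorization patterns would occur for a proportion of primes equal to their share of the group: D_6 (6T3) additionally contains elements of type 2+2+1+1 (3 of its 12 elements, about 25% of primes); C_3 x S_3 (6T5) additionally contains elements of type 3+1+1+1 (4 of its 18 elements, about 22% of primes); A_4 x C_2 (6T6) additionally contains elements of type 2+2+1+1, 2+1+1+1+1 (6 of its 24 elements, about 25% of primes); S_3 x S_3 (6T9) additionally contains elements of type 3+1+1+1, 2+2+1+1 (13 of its 36 elements, about 36% of primes); S_4 x C_2 (6T11) additionally contains elements of type 4+2, 4+1+1, 2+2+1+1, 2+1+1+1+1 (24 of its 48 elements, about 50% of primes); (S_3 x S_3) : C_2 (6T13) additionally contains elements of type 4+2, 3+2+1, 3+1+1+1, 2+2+1+1, 2+1+1+1+1 (49 of its 72 elements, about 68% of primes); PGL(2,5) (6T14) additionally contains elements of type 5+1, 4+1+1, 2+2+1+1 (69 of its 120 elements, about 58% of primes); S_6 (6T16) additionally contains elements of type 5+1, 4+2, 4+1+1, 3+2+1, 3+1+1+1, 2+2+1+1, 2+1+1+1+1 (544 of its 720 elements, about 76% of primes). None of the 37 primes tested shows any such pattern (for each of these groups the chance of that is below 10^-4), which rules them out. Hence G = C_6 (6T1), of order 6. The Galois group C_6 (6T1) has order 6, so the splitting field has degree 6 over Q.

6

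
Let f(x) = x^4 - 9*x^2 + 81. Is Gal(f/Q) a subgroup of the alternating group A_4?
The polynomial is irreducible of degree 4 over Q. Its discriminant is 76527504 = 8748^2, a perfect square. A Galois group lies in the alternating group exactly when the discriminant is a square in Q, so the Galois group (V_4) is contained in A_4.

Yes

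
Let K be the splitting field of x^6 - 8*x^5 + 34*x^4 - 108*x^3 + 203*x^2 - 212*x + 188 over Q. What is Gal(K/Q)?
S_4, S_4(6c), the S_4-action on 6 points not in A_6

The polynomial f is an irreducible sextic over Q, so G = Gal(f/Q) is one of the 16 transitive subgroups 6T1, ..., 6T16 of S_6. The discriminant of f is -25051873280000, which is not a perfect square, so G is not contained in A_6. The transitive groups of degree 6 not contained in A_6 are: C_6 (6T1, order 6), S_3 (6T2, order 6), D_6 (6T3, order 12), C_3 x S_3 (6T5, order 18), A_4 x C_2 (6T6, order 24), S_4 (6T8, order 24), S_3 x S_3 (6T9, order 36), S_4 x C_2 (6T11, order 48), (S_3 x S_3) : C_2 (6T13, order 72), PGL(2,5) (6T14, order 120), S_6 (6T16, order 720). By Dedekind's theorem, for a prime p not dividing disc(f) the degrees of the irreducible factors of f mod p form the cycle type of an element of G. Factoring f modulo the 22 such primes p <= 101 (skipping 2, 5, 7, 79, which divide the discriminant), each new pattern first appears at: mod 3: f = (x^3 + 2x^2 + x + 1)(x^3 + 2x^2 + 2x + 2), pattern 3+3; mod 13: f = (x + 1)(x + 4)(x^4 + 4x^2 + 2x + 8), pattern 4+1+1; mod 37: f = (x^2 + x + 4)(x^2 + 5x + 17)(x^2 + 23x + 18), pattern 2+2+2; mod 43: f = (x + 23)(x + 31)(x^2 + 6x + 23)(x^2 + 18x + 1), pattern 2+2+1+1. No other pattern occurs in this range, so the set of observed cycle types is {3+3, 4+1+1, 2+2+2, 2+2+1+1}. The candidates containing elements of all these cycle types are S_4 (6T8) of order 24, S_4 x C_2 (6T11) of order 48, PGL(2,5) (6T14) of order 120, S_6 (6T16) of order 720; the others are excluded. The observed types are precisely the cycle types that occur in S_4 (6T8) (apart from the identity). Each of the other remaining candidates has further cycle types, and by the Chebotarev density theorem the matching factorization patterns would occur for a proportion of primes equal to their share of the group: S_4 x C_2 (6T11) additionally contains elements of type 6, 4+2, 2+1+1+1+1 (17 of its 48 elements, about 35% of primes); PGL(2,5) (6T14) additionally contains elements of type 6, 5+1 (44 of its 120 elements, about 37% of primes); S_6 (6T16) additionally contains elements of type 6, 5+1, 4+2, 3+2+1, 3+1+1+1, 2+1+1+1+1 (529 of its 720 elements, about 73% of primes). None of the 22 primes tested shows any such pattern (for each of these groups the chance of that is below 10^-4), which rules them out. Hence G = S_4 (6T8), of order 24.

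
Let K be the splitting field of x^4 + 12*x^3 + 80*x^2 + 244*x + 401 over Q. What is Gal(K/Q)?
The polynomial is an irreducible quartic over Q and its discriminant is 205979904 = 14352^2, a perfect square, so the Galois group is contained in A_4. The resolvent cubic y^3 - 80*y^2 + 1324*y + 11040 splits completely over Q, which gives the Klein four-group V_4.

4T2: V_4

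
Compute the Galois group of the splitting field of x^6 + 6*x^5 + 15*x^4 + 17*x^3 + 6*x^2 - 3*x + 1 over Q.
C_3 x S_3 (also written G18)

The polynomial f is an irreducible sextic over Q, so G = Gal(f/Q) is one of the 16 transitive subgroups 6T1, ..., 6T16 of S_6. The discriminant of f is -177147, which is not a perfect square, so G is not contained in A_6. The transitive groups of degree 6 not contained in A_6 are: C_6 (6T1, order 6), S_3 (6T2, order 6), D_6 (6T3, order 12), C_3 x S_3 (6T5, order 18), A_4 x C_2 (6T6, order 24), S_4 (6T8, order 24), S_3 x S_3 (6T9, order 36), S_4 x C_2 (6T11, order 48), (S_3 x S_3) : C_2 (6T13, order 72), PGL(2,5) (6T14, order 120), S_6 (6T16, order 720). By Dedekind's theorem, for a prime p not dividing disc(f) the degrees of the irreducible factors of f mod p form the cycle type of an element of G. Factoring f modulo the 33 such primes p <= 139 (skipping 3, which divides the discriminant), each new pattern first appears at: mod 2: f = (x^6 + x^4 + x^3 + x + 1), pattern 6; mod 7: f = (x + 2)(x + 3)(x + 5)(x^3 + 3x^2 + 3x + 4), pattern 3+1+1+1; mod 17: f = (x^2 + 3x + 9)(x^2 + 6x + 12)(x^2 + 14x + 3), pattern 2+2+2; mod 19: f = (x^3 + 3x^2 + 3x + 7)(x^3 + 3x^2 + 3x + 11), pattern 3+3; mod 73: f = (x + 14)(x + 22)(x + 23)(x + 30)(x + 31)(x + 32), pattern 1+1+1+1+1+1. No other pattern occurs in this range, so the set of observed cycle types is {6, 3+1+1+1, 2+2+2, 3+3, 1+1+1+1+1+1}. The candidates containing elements of all these cycle types are C_3 x S_3 (6T5) of order 18, S_3 x S_3 (6T9) of order 36, (S_3 x S_3) : C_2 (6T13) of order 72, S_6 (6T16) of order 720; the others are excluded. The observed types are precisely the cycle types that occur in C_3 x S_3 (6T5). Each of the other remaining candidates has further cycle types, and by the Chebotarev density theorem the matching factorization patterns would occur for a proportion of primes equal to their share of the group: S_3 x S_3 (6T9) additionally contains elements of type 2+2+1+1 (9 of its 36 elements, about 25% of primes); (S_3 x S_3) : C_2 (6T13) additionally contains elements of type 4+2, 3+2+1, 2+2+1+1, 2+1+1+1+1 (45 of its 72 elements, about 62% of primes); S_6 (6T16) additionally contains elements of type 5+1, 4+2, 4+1+1, 3+2+1, 2+2+1+1, 2+1+1+1+1 (504 of its 720 elements, about 70% of primes). None of the 33 primes tested shows any such pattern (for each of these groups the chance of that is below 10^-4), which rules them out. Hence G = C_3 x S_3 (6T5), of order 18.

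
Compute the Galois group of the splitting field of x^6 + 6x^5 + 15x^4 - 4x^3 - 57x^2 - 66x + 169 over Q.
C_3 x S_3

The polynomial f is an irreducible sextic over Q, so G = Gal(f/Q) is one of the 16 transitive subgroups 6T1, ..., 6T16 of S_6. The discriminant of f is -190210142896128, which is not a perfect square, so G is not contained in A_6. The transitive groups of degree 6 not contained in A_6 are: C_6 (6T1, order 6), S_3 (6T2, order 6), D_6 (6T3, order 12), C_3 x S_3 (6T5, order 18), A_4 x C_2 (6T6, order 24), S_4 (6T8, order 24), S_3 x S_3 (6T9, order 36), S_4 x C_2 (6T11, order 48), (S_3 x S_3) : C_2 (6T13, order 72), PGL(2,5) (6T14, order 120), S_6 (6T16, order 720). By Dedekind's theorem, for a prime p not dividing disc(f) the degrees of the irreducible factors of f mod p form the cycle type of an element of G. Factoring f modulo the 33 such primes p <= 149 (skipping 2, 3, which divide the discriminant), each new pattern first appears at: mod 5: f = (x^6 + x^5 + x^3 + 3x^2 + 4x + 4), pattern 6; mod 7: f = (x + 2)(x + 3)(x + 5)(x^3 + 3x^2 + 3x + 4), pattern 3+1+1+1; mod 17: f = (x^2 + 4x + 14)(x^2 + 9x + 2)(x^2 + 10x + 3), pattern 2+2+2; mod 19: f = (x^3 + 3x^2 + 3x + 5)(x^3 + 3x^2 + 3x + 11), pattern 3+3; mod 73: f = (x + 27)(x + 43)(x + 45)(x + 59)(x + 61)(x + 63), pattern 1+1+1+1+1+1. No other pattern occurs in this range, so the set of observed cycle types is {6, 3+1+1+1, 2+2+2, 3+3, 1+1+1+1+1+1}. The candidates containing elements of all these cycle types are C_3 x S_3 (6T5) of order 18, S_3 x S_3 (6T9) of order 36, (S_3 x S_3) : C_2 (6T13) of order 72, S_6 (6T16) of order 720; the others are excluded. The observed types are precisely the cycle types that occur in C_3 x S_3 (6T5). Each of the other remaining candidates has further cycle types, and by the Chebotarev density theorem the matching factorization patterns would occur for a proportion of primes equal to their share of the group: S_3 x S_3 (6T9) additionally contains elements of type 2+2+1+1 (9 of its 36 elements, about 25% of primes); (S_3 x S_3) : C_2 (6T13) additionally contains elements of type 4+2, 3+2+1, 2+2+1+1, 2+1+1+1+1 (45 of its 72 elements, about 62% of primes); S_6 (6T16) additionally contains elements of type 5+1, 4+2, 4+1+1, 3+2+1, 2+2+1+1, 2+1+1+1+1 (504 of its 720 elements, about 70% of primes). None of the 33 primes tested shows any such pattern (for each of these groups the chance of that is below 10^-4), which rules them out. Hence G = C_3 x S_3 (6T5), of order 18.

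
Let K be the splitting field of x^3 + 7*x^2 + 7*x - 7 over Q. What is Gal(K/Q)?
The polynomial is an irreducible cubic over Q and its discriminant is 3136 = 56^2, a perfect square. For an irreducible cubic, a square discriminant forces the Galois group to be A_3, the cyclic group of order 3.

3T1: C_3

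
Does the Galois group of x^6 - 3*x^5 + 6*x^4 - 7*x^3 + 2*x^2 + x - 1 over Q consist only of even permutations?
No

The polynomial is irreducible of degree 6 over Q. Its discriminant is 810448, which is not a perfect square. A Galois group lies in the alternating group exactly when the discriminant is a square in Q, so the Galois group (S_4) is not contained in A_6.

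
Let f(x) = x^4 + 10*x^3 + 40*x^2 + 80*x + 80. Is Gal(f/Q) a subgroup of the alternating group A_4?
The polynomial is irreducible of degree 4 over Q. Its discriminant is 512000, which is not a perfect square. A Galois group lies in the alternating group exactly when the discriminant is a square in Q, so the Galois group (C_4) is not contained in A_4.

No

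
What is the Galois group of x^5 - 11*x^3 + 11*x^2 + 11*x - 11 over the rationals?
The polynomial f is an irreducible quintic over Q, so G = Gal(f/Q) is a transitive subgroup of S_5: one of C_5 (5T1, order 5), D_5 (5T2, order 10), F_20 (5T3, order 20), A_5 (5T4, order 60) or S_5 (5T5, order 120). The discriminant of f is 7745089 = 2783^2, a perfect square, so G is contained in A_5. The transitive groups of degree 5 contained in A_5 are: C_5 (5T1, order 5), D_5 (5T2, order 10), A_5 (5T4, order 60). By Dedekind's theorem, for a prime p not dividing disc(f) the degrees of the irreducible factors of f mod p form the cycle type of an element of G. Factoring f modulo the 14 such primes p <= 53 (skipping 11, 23, which divide the discriminant), each new pattern first appears at: mod 2: f = (x^5 + x^3 + x^2 + x + 1), pattern 5; mod 43: f = (x + 8)(x + 10)(x + 11)(x + 27)(x + 30), pattern 1+1+1+1+1. No other pattern occurs in this range, so the set of observed cycle types is {5, 1+1+1+1+1}. The candidates containing elements of all these cycle types are C_5 (5T1) of order 5, D_5 (5T2) of order 10, A_5 (5T4) of order 60; the others are excluded. The observed types are precisely the cycle types that occur in C_5 (5T1). Each of the other remaining candidates has further cycle types, and by the Chebotarev density theorem the matching factorization patterns would occur for a proportion of primes equal to their share of the group: D_5 (5T2) additionally contains elements of type 2+2+1 (5 of its 10 elements, about 50% of primes); A_5 (5T4) additionally contains elements of type 3+1+1, 2+2+1 (35 of its 60 elements, about 58% of primes). None of the 14 primes tested shows any such pattern (for each of these groups the chance of that is below 10^-4), which rules them out. Hence G = C_5 (5T1), of order 5.

C_5 (also written C5)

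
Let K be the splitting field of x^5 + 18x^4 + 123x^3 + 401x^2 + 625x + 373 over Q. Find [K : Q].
The degree of the splitting field over Q equals the order of the Galois group, so first determine the group. The polynomial f is an irreducible quintic over Q, so G = Gal(f/Q) is a transitive subgroup of S_5: one of C_5 (5T1, order 5), D_5 (5T2, order 10), F_20 (5T3, order 20), A_5 (5T4, order 60) or S_5 (5T5, order 120). The discriminant of f is 14641 = 121^2, a perfect square, so G is contained in A_5. The transitive groups of degree 5 contained in A_5 are: C_5 (5T1, order 5), D_5 (5T2, order 10), A_5 (5T4, order 60). By Dedekind's theorem, for a prime p not dividing disc(f) the degrees of the irreducible factors of f mod p form the cycle type of an element of G. Factoring f modulo the 14 such primes p <= 47 (skipping 11, which divides the discriminant), each new pattern first appears at: mod 2: f = (x^5 + x^3 + x^2 + x + 1), pattern 5; mod 23: f = (x + 5)(x + 19)(x + 20)(x + 21)(x + 22), pattern 1+1+1+1+1. No other pattern occurs in this range, so the set of observed cycle types is {5, 1+1+1+1+1}. The candidates containing elements of all these cycle types are C_5 (5T1) of order 5, D_5 (5T2) of order 10, A_5 (5T4) of order 60; the others are excluded. The observed types are precisely the cycle types that occur in C_5 (5T1). Each of the other remaining candidates has further cycle types, and by the Chebotarev density theorem the matching factorization patterns would occur for a proportion of primes equal to their share of the group: D_5 (5T2) additionally contains elements of type 2+2+1 (5 of its 10 elements, about 50% of primes); A_5 (5T4) additionally contains elements of type 3+1+1, 2+2+1 (35 of its 60 elements, about 58% of primes). None of the 14 primes tested shows any such pattern (for each of these groups the chance of that is below 10^-4), which rules them out. Hence G = C_5 (5T1), of order 5. The Galois group C_5 (5T1) has order 5, so the splitting field has degree 5 over Q.

5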